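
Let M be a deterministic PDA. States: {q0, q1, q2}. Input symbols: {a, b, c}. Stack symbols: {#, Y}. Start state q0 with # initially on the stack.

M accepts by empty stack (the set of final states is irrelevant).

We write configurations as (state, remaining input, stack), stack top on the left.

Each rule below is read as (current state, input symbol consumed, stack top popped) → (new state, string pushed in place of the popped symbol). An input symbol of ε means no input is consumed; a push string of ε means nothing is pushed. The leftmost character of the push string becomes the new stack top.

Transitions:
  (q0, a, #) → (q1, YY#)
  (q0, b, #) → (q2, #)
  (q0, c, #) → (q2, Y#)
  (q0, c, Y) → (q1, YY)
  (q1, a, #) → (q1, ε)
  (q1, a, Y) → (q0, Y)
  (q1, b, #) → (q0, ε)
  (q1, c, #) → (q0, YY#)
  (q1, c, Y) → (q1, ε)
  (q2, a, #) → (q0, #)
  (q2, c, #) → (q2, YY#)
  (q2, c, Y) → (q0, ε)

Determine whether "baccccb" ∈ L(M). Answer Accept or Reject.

Reject

(q0, baccccb, #)
  read b, top #: go to q2, push # → (q2, accccb, #)
  read a, top #: go to q0, push # → (q0, ccccb, #)
  read c, top #: go to q2, push Y# → (q2, cccb, Y#)
  read c, top Y: go to q0, push ε → (q0, ccb, #)
  read c, top #: go to q2, push Y# → (q2, cb, Y#)
  read c, top Y: go to q0, push ε → (q0, b, #)
  read b, top #: go to q2, push # → (q2, ε, #)
All input consumed; stack is #, not empty, and no further ε-move applies.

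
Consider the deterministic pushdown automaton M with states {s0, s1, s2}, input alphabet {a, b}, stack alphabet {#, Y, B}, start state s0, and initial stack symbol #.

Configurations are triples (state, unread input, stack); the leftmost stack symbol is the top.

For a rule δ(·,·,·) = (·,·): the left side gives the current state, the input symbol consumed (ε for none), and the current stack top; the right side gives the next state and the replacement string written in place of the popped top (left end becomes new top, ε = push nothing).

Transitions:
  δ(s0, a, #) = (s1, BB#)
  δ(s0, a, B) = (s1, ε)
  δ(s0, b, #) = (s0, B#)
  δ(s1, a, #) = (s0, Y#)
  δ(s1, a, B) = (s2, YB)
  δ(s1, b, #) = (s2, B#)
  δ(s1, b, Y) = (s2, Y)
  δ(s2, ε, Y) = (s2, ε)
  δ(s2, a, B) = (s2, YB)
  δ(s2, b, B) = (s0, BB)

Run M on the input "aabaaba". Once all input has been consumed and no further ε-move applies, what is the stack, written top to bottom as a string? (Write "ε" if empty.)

BB#

(s0, aabaaba, #) ⊢ (s1, abaaba, BB#) ⊢ (s2, baaba, YBB#) ⊢ (s2, baaba, BB#) ⊢ (s0, aaba, BBB#) ⊢ (s1, aba, BB#) ⊢ (s2, ba, YBB#) ⊢ (s2, ba, BB#) ⊢ (s0, a, BBB#) ⊢ (s1, ε, BB#)
All input consumed in state s1 with stack BB#.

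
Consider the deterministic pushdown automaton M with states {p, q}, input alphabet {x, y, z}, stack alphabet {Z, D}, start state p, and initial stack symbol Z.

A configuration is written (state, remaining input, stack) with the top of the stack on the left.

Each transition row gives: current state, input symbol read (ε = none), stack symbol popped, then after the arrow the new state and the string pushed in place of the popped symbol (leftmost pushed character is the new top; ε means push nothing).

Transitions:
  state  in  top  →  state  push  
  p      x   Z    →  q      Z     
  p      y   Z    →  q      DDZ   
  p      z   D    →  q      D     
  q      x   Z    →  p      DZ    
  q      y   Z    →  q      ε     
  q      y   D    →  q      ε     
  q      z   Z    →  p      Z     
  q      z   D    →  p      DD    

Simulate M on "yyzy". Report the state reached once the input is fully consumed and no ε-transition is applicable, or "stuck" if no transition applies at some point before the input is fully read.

(p, yyzy, Z)
  read y, top Z: go to q, push DDZ → (q, yzy, DDZ)
  read y, top D: go to q, push ε → (q, zy, DZ)
  read z, top D: go to p, push DD → (p, y, DDZ)
No transition for (p, y, top D); M blocks with input y remaining.

stuck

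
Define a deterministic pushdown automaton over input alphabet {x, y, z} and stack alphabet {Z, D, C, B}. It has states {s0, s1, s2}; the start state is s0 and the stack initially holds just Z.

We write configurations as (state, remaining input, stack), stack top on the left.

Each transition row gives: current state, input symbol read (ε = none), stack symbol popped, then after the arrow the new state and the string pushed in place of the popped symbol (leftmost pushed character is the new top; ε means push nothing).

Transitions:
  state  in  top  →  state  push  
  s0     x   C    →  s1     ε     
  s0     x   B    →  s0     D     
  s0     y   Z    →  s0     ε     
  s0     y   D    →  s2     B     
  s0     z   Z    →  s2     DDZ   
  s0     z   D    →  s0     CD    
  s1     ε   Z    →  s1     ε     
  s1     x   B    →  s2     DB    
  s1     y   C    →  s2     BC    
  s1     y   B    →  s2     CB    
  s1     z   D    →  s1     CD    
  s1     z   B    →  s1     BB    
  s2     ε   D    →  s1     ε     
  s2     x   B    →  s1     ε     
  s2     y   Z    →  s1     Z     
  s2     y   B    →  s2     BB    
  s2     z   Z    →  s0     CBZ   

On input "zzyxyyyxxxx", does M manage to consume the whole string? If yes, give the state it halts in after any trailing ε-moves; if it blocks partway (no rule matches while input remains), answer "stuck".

(s0, zzyxyyyxxxx, Z) ⊢ (s2, zyxyyyxxxx, DDZ) ⊢ (s1, zyxyyyxxxx, DZ) ⊢ (s1, yxyyyxxxx, CDZ) ⊢ (s2, xyyyxxxx, BCDZ) ⊢ (s1, yyyxxxx, CDZ) ⊢ (s2, yyxxxx, BCDZ) ⊢ (s2, yxxxx, BBCDZ) ⊢ (s2, xxxx, BBBCDZ) ⊢ (s1, xxx, BBCDZ) ⊢ (s2, xx, DBBCDZ) ⊢ (s1, xx, BBCDZ) ⊢ (s2, x, DBBCDZ) ⊢ (s1, x, BBCDZ) ⊢ (s2, ε, DBBCDZ) ⊢ (s1, ε, BBCDZ)
All input consumed; M is in state s1.

s1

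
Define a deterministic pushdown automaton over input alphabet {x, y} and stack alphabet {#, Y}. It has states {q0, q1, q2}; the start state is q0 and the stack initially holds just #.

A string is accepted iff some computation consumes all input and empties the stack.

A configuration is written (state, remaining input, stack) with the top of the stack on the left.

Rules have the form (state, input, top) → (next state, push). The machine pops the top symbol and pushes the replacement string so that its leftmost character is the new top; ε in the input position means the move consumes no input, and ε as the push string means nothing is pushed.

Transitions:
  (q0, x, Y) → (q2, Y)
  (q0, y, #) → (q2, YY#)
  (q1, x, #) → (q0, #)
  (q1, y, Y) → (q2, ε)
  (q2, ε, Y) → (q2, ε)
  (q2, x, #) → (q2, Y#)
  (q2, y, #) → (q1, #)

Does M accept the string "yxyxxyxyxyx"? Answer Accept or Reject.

Reject

(q0, yxyxxyxyxyx, #)
  read y, top #: go to q2, push YY# → (q2, xyxxyxyxyx, YY#)
  ε-move, top Y: go to q2, push ε → (q2, xyxxyxyxyx, Y#)
  ε-move, top Y: go to q2, push ε → (q2, xyxxyxyxyx, #)
  read x, top #: go to q2, push Y# → (q2, yxxyxyxyx, Y#)
  ε-move, top Y: go to q2, push ε → (q2, yxxyxyxyx, #)
  read y, top #: go to q1, push # → (q1, xxyxyxyx, #)
  read x, top #: go to q0, push # → (q0, xyxyxyx, #)
No transition applies at (q0, xyxyxyx, #); input not fully consumed.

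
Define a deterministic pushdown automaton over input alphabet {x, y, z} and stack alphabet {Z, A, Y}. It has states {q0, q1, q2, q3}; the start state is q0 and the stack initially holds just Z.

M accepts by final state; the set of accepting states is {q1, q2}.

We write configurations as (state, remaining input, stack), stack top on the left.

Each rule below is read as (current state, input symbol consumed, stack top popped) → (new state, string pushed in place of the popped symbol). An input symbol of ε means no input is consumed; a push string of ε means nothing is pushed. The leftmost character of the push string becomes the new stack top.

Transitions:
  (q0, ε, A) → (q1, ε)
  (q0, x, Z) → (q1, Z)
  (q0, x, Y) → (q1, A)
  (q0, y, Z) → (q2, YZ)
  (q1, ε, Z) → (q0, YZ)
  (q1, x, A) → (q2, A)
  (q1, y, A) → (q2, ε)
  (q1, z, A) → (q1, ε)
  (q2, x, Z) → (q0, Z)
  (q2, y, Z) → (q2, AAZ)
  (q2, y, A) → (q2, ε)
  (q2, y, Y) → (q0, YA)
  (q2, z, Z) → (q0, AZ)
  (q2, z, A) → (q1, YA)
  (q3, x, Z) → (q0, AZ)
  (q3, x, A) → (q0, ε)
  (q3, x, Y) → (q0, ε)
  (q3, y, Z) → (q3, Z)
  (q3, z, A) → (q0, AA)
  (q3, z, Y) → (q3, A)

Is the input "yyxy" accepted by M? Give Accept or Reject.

(q0, yyxy, Z) ⊢ (q2, yxy, YZ) ⊢ (q0, xy, YAZ) ⊢ (q1, y, AAZ) ⊢ (q2, ε, AZ)
All input consumed; state q2 ∈ F.

Accept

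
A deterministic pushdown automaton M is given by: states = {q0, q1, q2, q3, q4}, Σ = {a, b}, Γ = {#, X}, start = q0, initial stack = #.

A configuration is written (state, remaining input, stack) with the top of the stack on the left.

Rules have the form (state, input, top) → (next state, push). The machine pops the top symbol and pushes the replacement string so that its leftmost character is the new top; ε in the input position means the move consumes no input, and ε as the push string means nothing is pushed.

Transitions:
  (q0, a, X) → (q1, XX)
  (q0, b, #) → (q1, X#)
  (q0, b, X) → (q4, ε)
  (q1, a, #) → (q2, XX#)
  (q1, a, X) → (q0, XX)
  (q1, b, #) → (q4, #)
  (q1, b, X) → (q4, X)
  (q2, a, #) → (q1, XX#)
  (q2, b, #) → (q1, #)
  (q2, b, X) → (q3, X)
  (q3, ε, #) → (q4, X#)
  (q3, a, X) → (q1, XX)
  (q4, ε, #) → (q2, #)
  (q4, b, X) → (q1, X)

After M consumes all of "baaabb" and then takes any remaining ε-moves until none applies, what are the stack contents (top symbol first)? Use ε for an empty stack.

(q0, baaabb, #)
  read b, top #: go to q1, push X# → (q1, aaabb, X#)
  read a, top X: go to q0, push XX → (q0, aabb, XX#)
  read a, top X: go to q1, push XX → (q1, abb, XXX#)
  read a, top X: go to q0, push XX → (q0, bb, XXXX#)
  read b, top X: go to q4, push ε → (q4, b, XXX#)
  read b, top X: go to q1, push X → (q1, ε, XXX#)
All input consumed in state q1 with stack XXX#.

XXX#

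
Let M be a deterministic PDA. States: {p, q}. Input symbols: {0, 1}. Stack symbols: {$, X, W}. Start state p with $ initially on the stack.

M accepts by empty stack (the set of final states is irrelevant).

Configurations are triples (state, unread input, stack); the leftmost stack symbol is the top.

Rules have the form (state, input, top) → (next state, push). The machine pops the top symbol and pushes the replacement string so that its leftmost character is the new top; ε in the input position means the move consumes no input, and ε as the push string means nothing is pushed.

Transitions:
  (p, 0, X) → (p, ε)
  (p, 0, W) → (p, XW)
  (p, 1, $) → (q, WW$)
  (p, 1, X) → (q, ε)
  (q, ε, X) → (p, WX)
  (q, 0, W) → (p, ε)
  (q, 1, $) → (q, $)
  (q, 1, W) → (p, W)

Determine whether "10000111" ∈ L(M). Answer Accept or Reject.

(p, 10000111, $)
  read 1, top $: go to q, push WW$ → (q, 0000111, WW$)
  read 0, top W: go to p, push ε → (p, 000111, W$)
  read 0, top W: go to p, push XW → (p, 00111, XW$)
  read 0, top X: go to p, push ε → (p, 0111, W$)
  read 0, top W: go to p, push XW → (p, 111, XW$)
  read 1, top X: go to q, push ε → (q, 11, W$)
  read 1, top W: go to p, push W → (p, 1, W$)
No transition applies at (p, 1, W$); input not fully consumed.

Reject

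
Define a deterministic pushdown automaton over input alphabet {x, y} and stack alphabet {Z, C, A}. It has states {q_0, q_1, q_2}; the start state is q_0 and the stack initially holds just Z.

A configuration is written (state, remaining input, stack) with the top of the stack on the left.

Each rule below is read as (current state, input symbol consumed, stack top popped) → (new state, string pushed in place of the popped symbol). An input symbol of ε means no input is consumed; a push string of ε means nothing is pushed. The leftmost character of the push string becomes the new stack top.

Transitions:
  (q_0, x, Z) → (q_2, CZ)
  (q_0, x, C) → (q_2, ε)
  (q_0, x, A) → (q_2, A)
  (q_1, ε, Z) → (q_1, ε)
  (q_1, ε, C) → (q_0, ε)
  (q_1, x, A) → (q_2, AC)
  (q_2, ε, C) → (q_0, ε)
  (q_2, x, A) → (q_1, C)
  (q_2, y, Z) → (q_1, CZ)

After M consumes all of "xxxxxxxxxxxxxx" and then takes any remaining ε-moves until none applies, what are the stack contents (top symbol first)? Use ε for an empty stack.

Z

(q_0, xxxxxxxxxxxxxx, Z)
  read x, top Z: go to q_2, push CZ → (q_2, xxxxxxxxxxxxx, CZ)
  ε-move, top C: go to q_0, push ε → (q_0, xxxxxxxxxxxxx, Z)
  read x, top Z: go to q_2, push CZ → (q_2, xxxxxxxxxxxx, CZ)
  ε-move, top C: go to q_0, push ε → (q_0, xxxxxxxxxxxx, Z)
  read x, top Z: go to q_2, push CZ → (q_2, xxxxxxxxxxx, CZ)
  ε-move, top C: go to q_0, push ε → (q_0, xxxxxxxxxxx, Z)
  read x, top Z: go to q_2, push CZ → (q_2, xxxxxxxxxx, CZ)
  ε-move, top C: go to q_0, push ε → (q_0, xxxxxxxxxx, Z)
  read x, top Z: go to q_2, push CZ → (q_2, xxxxxxxxx, CZ)
  ε-move, top C: go to q_0, push ε → (q_0, xxxxxxxxx, Z)
  read x, top Z: go to q_2, push CZ → (q_2, xxxxxxxx, CZ)
  ε-move, top C: go to q_0, push ε → (q_0, xxxxxxxx, Z)
  read x, top Z: go to q_2, push CZ → (q_2, xxxxxxx, CZ)
  ε-move, top C: go to q_0, push ε → (q_0, xxxxxxx, Z)
  read x, top Z: go to q_2, push CZ → (q_2, xxxxxx, CZ)
  ε-move, top C: go to q_0, push ε → (q_0, xxxxxx, Z)
  read x, top Z: go to q_2, push CZ → (q_2, xxxxx, CZ)
  ε-move, top C: go to q_0, push ε → (q_0, xxxxx, Z)
  read x, top Z: go to q_2, push CZ → (q_2, xxxx, CZ)
  ε-move, top C: go to q_0, push ε → (q_0, xxxx, Z)
  read x, top Z: go to q_2, push CZ → (q_2, xxx, CZ)
  ε-move, top C: go to q_0, push ε → (q_0, xxx, Z)
  read x, top Z: go to q_2, push CZ → (q_2, xx, CZ)
  ε-move, top C: go to q_0, push ε → (q_0, xx, Z)
  read x, top Z: go to q_2, push CZ → (q_2, x, CZ)
  ε-move, top C: go to q_0, push ε → (q_0, x, Z)
  read x, top Z: go to q_2, push CZ → (q_2, ε, CZ)
  ε-move, top C: go to q_0, push ε → (q_0, ε, Z)
All input consumed in state q_0 with stack Z.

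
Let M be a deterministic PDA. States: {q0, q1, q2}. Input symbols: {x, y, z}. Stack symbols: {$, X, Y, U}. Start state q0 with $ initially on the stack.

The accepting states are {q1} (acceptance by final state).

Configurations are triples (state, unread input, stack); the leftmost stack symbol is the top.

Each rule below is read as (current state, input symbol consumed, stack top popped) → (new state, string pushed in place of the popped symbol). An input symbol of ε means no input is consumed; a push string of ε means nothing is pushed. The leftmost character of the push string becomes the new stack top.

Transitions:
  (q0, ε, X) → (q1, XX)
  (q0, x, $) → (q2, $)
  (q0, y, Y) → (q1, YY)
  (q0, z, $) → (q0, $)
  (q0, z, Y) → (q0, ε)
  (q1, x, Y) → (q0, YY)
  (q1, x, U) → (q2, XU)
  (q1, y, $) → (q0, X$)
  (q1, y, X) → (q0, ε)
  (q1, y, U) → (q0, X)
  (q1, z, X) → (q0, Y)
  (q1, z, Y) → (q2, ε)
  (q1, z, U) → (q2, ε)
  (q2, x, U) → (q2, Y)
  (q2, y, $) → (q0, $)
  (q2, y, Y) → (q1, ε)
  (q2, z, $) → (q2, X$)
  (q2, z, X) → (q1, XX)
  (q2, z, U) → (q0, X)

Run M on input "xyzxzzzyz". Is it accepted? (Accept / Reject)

(q0, xyzxzzzyz, $)
  read x, top $: go to q2, push $ → (q2, yzxzzzyz, $)
  read y, top $: go to q0, push $ → (q0, zxzzzyz, $)
  read z, top $: go to q0, push $ → (q0, xzzzyz, $)
  read x, top $: go to q2, push $ → (q2, zzzyz, $)
  read z, top $: go to q2, push X$ → (q2, zzyz, X$)
  read z, top X: go to q1, push XX → (q1, zyz, XX$)
  read z, top X: go to q0, push Y → (q0, yz, YX$)
  read y, top Y: go to q1, push YY → (q1, z, YYX$)
  read z, top Y: go to q2, push ε → (q2, ε, YX$)
All input consumed; state q2 ∉ F and no further ε-move applies.

Reject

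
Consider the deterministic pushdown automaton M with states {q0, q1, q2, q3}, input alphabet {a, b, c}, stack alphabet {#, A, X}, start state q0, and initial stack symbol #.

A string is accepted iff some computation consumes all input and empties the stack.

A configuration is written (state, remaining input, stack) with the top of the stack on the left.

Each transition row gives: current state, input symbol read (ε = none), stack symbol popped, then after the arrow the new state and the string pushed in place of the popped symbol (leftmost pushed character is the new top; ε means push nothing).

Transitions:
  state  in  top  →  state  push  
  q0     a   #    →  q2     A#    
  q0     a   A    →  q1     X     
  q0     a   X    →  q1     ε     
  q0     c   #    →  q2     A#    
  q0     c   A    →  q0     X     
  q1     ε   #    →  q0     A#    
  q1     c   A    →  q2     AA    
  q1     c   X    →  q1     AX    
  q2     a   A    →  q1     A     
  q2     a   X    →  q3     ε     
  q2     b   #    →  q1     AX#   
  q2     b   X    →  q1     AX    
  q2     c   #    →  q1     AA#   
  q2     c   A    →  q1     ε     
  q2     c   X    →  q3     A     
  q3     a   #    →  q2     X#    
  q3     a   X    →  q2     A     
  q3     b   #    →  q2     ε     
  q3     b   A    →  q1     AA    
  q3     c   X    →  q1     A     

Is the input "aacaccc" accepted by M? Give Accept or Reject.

Reject

(q0, aacaccc, #) ⊢ (q2, acaccc, A#) ⊢ (q1, caccc, A#) ⊢ (q2, accc, AA#) ⊢ (q1, ccc, AA#) ⊢ (q2, cc, AAA#) ⊢ (q1, c, AA#) ⊢ (q2, ε, AAA#)
All input consumed; stack is AAA#, not empty, and no further ε-move applies.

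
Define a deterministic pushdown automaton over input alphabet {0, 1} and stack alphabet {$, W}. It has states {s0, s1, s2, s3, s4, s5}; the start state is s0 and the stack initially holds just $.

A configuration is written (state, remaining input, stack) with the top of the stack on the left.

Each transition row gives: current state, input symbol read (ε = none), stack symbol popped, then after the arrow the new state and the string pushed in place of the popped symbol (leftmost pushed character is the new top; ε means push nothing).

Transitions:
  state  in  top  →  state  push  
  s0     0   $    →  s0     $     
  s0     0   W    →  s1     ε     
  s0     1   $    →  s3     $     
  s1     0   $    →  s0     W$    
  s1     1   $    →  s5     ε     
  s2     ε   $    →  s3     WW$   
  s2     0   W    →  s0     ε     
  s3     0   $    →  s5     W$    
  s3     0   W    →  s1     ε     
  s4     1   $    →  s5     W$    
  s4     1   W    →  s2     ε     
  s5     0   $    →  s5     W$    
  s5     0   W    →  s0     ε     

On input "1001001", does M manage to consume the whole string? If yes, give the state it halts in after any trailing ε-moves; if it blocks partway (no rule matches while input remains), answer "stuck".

s3

(s0, 1001001, $)
  read 1, top $: go to s3, push $ → (s3, 001001, $)
  read 0, top $: go to s5, push W$ → (s5, 01001, W$)
  read 0, top W: go to s0, push ε → (s0, 1001, $)
  read 1, top $: go to s3, push $ → (s3, 001, $)
  read 0, top $: go to s5, push W$ → (s5, 01, W$)
  read 0, top W: go to s0, push ε → (s0, 1, $)
  read 1, top $: go to s3, push $ → (s3, ε, $)
All input consumed; M is in state s3.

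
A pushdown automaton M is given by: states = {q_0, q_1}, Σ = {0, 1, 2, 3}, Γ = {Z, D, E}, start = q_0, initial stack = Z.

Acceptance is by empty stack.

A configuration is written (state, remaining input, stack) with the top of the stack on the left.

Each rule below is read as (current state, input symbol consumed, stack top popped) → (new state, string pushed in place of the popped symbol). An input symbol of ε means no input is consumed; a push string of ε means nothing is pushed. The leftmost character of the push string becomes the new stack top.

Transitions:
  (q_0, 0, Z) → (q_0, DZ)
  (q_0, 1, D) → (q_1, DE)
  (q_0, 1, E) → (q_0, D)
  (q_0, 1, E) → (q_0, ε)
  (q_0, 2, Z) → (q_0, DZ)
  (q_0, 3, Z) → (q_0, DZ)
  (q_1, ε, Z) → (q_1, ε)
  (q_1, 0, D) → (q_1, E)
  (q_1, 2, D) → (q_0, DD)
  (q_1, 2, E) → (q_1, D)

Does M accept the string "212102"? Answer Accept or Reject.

No computation consumes all input and empties the stack.

Reject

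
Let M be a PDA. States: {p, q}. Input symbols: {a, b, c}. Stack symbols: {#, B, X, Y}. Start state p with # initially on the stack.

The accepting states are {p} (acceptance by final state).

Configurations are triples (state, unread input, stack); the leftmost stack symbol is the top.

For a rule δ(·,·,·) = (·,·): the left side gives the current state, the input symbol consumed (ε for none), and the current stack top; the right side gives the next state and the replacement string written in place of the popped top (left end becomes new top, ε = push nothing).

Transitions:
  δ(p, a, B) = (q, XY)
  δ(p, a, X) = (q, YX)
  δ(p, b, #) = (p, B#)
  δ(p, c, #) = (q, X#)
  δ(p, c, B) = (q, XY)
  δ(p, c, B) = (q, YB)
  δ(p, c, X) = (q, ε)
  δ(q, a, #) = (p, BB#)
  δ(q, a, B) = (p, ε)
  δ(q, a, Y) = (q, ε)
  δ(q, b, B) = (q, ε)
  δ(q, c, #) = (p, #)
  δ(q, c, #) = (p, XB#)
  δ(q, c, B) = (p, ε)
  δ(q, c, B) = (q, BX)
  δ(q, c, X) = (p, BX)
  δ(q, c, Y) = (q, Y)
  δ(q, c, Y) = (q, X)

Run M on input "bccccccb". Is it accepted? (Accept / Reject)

No computation consumes all input and reaches a final state.

Reject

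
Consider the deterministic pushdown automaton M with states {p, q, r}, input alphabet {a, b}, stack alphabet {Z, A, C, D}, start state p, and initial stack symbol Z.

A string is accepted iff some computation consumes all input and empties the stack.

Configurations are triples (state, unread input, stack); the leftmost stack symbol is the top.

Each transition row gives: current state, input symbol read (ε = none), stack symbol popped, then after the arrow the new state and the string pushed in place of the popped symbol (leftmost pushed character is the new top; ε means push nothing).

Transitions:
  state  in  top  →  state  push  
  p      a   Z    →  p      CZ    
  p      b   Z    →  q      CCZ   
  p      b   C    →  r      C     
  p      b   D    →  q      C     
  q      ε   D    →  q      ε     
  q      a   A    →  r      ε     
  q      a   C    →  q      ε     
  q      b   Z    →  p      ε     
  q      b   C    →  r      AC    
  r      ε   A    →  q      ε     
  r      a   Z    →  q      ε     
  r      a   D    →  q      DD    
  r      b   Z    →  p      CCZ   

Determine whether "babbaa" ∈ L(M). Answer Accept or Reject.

Reject

(p, babbaa, Z)
  read b, top Z: go to q, push CCZ → (q, abbaa, CCZ)
  read a, top C: go to q, push ε → (q, bbaa, CZ)
  read b, top C: go to r, push AC → (r, baa, ACZ)
  ε-move, top A: go to q, push ε → (q, baa, CZ)
  read b, top C: go to r, push AC → (r, aa, ACZ)
  ε-move, top A: go to q, push ε → (q, aa, CZ)
  read a, top C: go to q, push ε → (q, a, Z)
No transition applies at (q, a, Z); input not fully consumed.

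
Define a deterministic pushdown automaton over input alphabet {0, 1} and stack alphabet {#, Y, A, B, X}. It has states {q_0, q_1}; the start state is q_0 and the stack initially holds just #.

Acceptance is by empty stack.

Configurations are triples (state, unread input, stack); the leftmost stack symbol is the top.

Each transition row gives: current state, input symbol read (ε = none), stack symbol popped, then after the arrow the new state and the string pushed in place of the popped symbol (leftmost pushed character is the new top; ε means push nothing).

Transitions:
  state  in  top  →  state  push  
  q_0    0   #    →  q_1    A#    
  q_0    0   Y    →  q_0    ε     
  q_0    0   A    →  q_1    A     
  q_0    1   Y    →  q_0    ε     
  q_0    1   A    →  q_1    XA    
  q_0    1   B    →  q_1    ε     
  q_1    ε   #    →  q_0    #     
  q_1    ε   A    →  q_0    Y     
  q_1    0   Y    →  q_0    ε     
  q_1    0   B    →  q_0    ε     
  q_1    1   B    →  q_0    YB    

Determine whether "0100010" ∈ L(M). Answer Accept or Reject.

Reject

(q_0, 0100010, #) ⊢ (q_1, 100010, A#) ⊢ (q_0, 100010, Y#) ⊢ (q_0, 00010, #) ⊢ (q_1, 0010, A#) ⊢ (q_0, 0010, Y#) ⊢ (q_0, 010, #) ⊢ (q_1, 10, A#) ⊢ (q_0, 10, Y#) ⊢ (q_0, 0, #) ⊢ (q_1, ε, A#) ⊢ (q_0, ε, Y#)
All input consumed; stack is Y#, not empty, and no further ε-move applies.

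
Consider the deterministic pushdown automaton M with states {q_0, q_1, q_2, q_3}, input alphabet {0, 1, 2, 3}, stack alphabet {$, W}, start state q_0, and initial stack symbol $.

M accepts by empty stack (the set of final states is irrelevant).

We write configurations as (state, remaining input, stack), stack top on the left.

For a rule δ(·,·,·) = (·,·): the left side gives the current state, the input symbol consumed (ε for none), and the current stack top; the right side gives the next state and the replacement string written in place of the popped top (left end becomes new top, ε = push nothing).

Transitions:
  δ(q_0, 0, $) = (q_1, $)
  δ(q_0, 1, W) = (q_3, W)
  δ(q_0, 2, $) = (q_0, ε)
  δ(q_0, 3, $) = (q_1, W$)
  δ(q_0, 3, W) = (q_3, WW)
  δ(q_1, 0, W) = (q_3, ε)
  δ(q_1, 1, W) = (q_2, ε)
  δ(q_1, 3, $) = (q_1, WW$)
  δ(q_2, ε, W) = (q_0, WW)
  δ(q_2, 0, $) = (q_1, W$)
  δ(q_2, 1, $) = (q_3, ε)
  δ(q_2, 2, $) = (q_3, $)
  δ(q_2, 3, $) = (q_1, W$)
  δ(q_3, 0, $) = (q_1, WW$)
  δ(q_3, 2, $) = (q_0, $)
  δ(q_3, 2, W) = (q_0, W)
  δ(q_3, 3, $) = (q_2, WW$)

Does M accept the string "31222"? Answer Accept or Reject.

(q_0, 31222, $)
  read 3, top $: go to q_1, push W$ → (q_1, 1222, W$)
  read 1, top W: go to q_2, push ε → (q_2, 222, $)
  read 2, top $: go to q_3, push $ → (q_3, 22, $)
  read 2, top $: go to q_0, push $ → (q_0, 2, $)
  read 2, top $: go to q_0, push ε → (q_0, ε, ε)
All input consumed and the stack is empty.

Accept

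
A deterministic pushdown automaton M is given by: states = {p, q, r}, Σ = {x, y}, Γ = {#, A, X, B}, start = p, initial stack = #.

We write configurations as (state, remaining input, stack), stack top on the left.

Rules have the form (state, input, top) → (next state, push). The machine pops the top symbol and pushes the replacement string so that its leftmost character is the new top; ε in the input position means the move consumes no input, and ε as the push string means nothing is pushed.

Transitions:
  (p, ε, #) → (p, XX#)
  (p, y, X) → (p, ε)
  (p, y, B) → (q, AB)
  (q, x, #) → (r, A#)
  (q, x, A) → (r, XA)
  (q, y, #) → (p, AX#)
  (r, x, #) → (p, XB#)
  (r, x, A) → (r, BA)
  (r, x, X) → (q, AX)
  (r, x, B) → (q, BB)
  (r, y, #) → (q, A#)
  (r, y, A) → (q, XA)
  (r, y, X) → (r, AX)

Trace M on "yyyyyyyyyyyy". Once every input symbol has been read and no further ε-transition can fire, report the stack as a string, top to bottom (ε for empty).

XX#

(p, yyyyyyyyyyyy, #) ⊢ (p, yyyyyyyyyyyy, XX#) ⊢ (p, yyyyyyyyyyy, X#) ⊢ (p, yyyyyyyyyy, #) ⊢ (p, yyyyyyyyyy, XX#) ⊢ (p, yyyyyyyyy, X#) ⊢ (p, yyyyyyyy, #) ⊢ (p, yyyyyyyy, XX#) ⊢ (p, yyyyyyy, X#) ⊢ (p, yyyyyy, #) ⊢ (p, yyyyyy, XX#) ⊢ (p, yyyyy, X#) ⊢ (p, yyyy, #) ⊢ (p, yyyy, XX#) ⊢ (p, yyy, X#) ⊢ (p, yy, #) ⊢ (p, yy, XX#) ⊢ (p, y, X#) ⊢ (p, ε, #) ⊢ (p, ε, XX#)
All input consumed in state p with stack XX#.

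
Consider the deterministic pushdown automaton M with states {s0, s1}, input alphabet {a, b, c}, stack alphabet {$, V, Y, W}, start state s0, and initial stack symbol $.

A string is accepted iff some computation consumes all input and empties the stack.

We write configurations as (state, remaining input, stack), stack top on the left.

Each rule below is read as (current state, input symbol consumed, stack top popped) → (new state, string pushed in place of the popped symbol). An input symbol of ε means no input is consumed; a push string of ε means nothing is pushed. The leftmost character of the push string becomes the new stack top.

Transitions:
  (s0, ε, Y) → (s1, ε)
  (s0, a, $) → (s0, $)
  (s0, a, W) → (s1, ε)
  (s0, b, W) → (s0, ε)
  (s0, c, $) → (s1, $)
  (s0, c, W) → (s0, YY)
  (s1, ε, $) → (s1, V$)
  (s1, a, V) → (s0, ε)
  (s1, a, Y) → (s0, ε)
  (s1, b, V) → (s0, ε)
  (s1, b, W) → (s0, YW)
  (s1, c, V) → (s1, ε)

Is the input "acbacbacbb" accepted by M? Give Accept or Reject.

(s0, acbacbacbb, $) ⊢ (s0, cbacbacbb, $) ⊢ (s1, bacbacbb, $) ⊢ (s1, bacbacbb, V$) ⊢ (s0, acbacbb, $) ⊢ (s0, cbacbb, $) ⊢ (s1, bacbb, $) ⊢ (s1, bacbb, V$) ⊢ (s0, acbb, $) ⊢ (s0, cbb, $) ⊢ (s1, bb, $) ⊢ (s1, bb, V$) ⊢ (s0, b, $)
No transition applies at (s0, b, $); input not fully consumed.

Reject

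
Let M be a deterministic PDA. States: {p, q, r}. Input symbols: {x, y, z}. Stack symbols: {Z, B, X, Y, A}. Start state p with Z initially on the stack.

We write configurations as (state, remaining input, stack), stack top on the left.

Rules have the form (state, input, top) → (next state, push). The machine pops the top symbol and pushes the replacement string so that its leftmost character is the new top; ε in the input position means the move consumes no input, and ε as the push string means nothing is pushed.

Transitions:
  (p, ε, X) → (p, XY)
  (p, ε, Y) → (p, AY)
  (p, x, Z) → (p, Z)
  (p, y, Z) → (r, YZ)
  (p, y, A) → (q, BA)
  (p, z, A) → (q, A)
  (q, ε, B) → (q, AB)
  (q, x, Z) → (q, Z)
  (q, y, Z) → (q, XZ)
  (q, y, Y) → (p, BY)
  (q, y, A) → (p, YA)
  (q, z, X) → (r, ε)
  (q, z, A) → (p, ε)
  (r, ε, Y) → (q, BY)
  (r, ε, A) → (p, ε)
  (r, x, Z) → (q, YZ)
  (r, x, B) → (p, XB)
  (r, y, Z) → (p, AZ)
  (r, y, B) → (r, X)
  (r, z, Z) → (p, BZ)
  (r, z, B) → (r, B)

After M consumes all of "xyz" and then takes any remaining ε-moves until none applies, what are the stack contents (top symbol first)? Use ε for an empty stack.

BYZ

(p, xyz, Z)
  read x, top Z: go to p, push Z → (p, yz, Z)
  read y, top Z: go to r, push YZ → (r, z, YZ)
  ε-move, top Y: go to q, push BY → (q, z, BYZ)
  ε-move, top B: go to q, push AB → (q, z, ABYZ)
  read z, top A: go to p, push ε → (p, ε, BYZ)
All input consumed in state p with stack BYZ.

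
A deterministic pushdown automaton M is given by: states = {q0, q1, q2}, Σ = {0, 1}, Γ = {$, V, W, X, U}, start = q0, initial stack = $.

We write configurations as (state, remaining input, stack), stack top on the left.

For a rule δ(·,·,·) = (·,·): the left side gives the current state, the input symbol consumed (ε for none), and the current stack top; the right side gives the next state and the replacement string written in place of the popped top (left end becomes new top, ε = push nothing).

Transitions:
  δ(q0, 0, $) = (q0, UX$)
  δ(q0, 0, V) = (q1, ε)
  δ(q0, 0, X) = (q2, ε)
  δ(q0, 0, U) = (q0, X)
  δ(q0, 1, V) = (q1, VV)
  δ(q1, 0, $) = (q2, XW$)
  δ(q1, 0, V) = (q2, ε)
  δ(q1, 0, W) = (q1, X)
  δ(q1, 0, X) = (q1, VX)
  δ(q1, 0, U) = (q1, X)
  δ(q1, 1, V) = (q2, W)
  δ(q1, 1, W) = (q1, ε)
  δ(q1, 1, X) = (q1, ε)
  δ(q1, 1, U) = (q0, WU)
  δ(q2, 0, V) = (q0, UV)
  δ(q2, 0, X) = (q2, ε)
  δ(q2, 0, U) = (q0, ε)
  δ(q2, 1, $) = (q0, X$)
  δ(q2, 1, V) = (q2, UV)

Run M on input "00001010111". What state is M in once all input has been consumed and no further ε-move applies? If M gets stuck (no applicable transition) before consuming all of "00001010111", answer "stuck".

(q0, 00001010111, $)
  read 0, top $: go to q0, push UX$ → (q0, 0001010111, UX$)
  read 0, top U: go to q0, push X → (q0, 001010111, XX$)
  read 0, top X: go to q2, push ε → (q2, 01010111, X$)
  read 0, top X: go to q2, push ε → (q2, 1010111, $)
  read 1, top $: go to q0, push X$ → (q0, 010111, X$)
  read 0, top X: go to q2, push ε → (q2, 10111, $)
  read 1, top $: go to q0, push X$ → (q0, 0111, X$)
  read 0, top X: go to q2, push ε → (q2, 111, $)
  read 1, top $: go to q0, push X$ → (q0, 11, X$)
No transition for (q0, 1, top X); M blocks with input 11 remaining.

stuck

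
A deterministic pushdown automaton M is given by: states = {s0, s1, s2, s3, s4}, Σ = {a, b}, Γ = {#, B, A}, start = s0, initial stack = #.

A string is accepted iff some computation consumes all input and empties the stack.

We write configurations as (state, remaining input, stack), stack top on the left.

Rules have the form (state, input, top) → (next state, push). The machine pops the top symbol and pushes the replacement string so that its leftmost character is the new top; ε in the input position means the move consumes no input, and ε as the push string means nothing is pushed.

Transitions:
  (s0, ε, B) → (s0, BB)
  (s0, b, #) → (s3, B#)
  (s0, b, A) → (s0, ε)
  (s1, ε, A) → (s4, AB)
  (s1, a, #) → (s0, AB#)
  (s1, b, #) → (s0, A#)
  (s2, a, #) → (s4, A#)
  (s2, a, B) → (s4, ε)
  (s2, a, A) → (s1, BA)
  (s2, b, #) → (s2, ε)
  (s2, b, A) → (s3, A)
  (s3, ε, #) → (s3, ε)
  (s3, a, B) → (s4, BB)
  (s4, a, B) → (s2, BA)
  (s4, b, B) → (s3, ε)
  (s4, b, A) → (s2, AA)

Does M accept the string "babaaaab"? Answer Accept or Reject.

(s0, babaaaab, #) ⊢ (s3, abaaaab, B#) ⊢ (s4, baaaab, BB#) ⊢ (s3, aaaab, B#) ⊢ (s4, aaab, BB#) ⊢ (s2, aab, BAB#) ⊢ (s4, ab, AB#)
No transition applies at (s4, ab, AB#); input not fully consumed.

Reject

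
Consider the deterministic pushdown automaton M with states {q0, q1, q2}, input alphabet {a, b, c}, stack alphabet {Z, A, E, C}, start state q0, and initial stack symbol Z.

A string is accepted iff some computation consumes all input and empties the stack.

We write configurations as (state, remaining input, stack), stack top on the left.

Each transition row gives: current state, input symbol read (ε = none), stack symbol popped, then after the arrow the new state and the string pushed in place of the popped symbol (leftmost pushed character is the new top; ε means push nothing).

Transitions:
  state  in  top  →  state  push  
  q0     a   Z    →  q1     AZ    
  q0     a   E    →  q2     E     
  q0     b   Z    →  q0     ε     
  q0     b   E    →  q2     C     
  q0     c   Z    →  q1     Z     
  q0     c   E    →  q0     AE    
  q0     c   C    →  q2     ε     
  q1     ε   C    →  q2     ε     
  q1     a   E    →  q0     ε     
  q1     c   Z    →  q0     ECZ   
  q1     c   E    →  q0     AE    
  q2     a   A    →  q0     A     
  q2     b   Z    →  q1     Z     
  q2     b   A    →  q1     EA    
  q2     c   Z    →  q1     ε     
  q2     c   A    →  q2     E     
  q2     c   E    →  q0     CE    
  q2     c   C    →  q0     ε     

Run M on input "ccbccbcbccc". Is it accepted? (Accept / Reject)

(q0, ccbccbcbccc, Z)
  read c, top Z: go to q1, push Z → (q1, cbccbcbccc, Z)
  read c, top Z: go to q0, push ECZ → (q0, bccbcbccc, ECZ)
  read b, top E: go to q2, push C → (q2, ccbcbccc, CCZ)
  read c, top C: go to q0, push ε → (q0, cbcbccc, CZ)
  read c, top C: go to q2, push ε → (q2, bcbccc, Z)
  read b, top Z: go to q1, push Z → (q1, cbccc, Z)
  read c, top Z: go to q0, push ECZ → (q0, bccc, ECZ)
  read b, top E: go to q2, push C → (q2, ccc, CCZ)
  read c, top C: go to q0, push ε → (q0, cc, CZ)
  read c, top C: go to q2, push ε → (q2, c, Z)
  read c, top Z: go to q1, push ε → (q1, ε, ε)
All input consumed and the stack is empty.

Accept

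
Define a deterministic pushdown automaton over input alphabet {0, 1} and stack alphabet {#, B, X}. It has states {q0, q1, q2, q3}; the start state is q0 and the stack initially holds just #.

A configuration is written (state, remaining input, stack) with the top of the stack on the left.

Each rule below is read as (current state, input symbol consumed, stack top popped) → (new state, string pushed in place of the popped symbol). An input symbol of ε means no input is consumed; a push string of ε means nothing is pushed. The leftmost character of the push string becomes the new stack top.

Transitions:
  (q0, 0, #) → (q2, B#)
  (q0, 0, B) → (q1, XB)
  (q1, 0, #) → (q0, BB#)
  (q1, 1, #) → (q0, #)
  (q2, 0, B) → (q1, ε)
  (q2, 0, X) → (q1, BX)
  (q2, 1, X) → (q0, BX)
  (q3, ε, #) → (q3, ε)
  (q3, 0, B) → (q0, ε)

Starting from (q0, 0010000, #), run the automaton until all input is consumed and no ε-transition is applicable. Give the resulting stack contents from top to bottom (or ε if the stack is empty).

(q0, 0010000, #)
  read 0, top #: go to q2, push B# → (q2, 010000, B#)
  read 0, top B: go to q1, push ε → (q1, 10000, #)
  read 1, top #: go to q0, push # → (q0, 0000, #)
  read 0, top #: go to q2, push B# → (q2, 000, B#)
  read 0, top B: go to q1, push ε → (q1, 00, #)
  read 0, top #: go to q0, push BB# → (q0, 0, BB#)
  read 0, top B: go to q1, push XB → (q1, ε, XBB#)
All input consumed in state q1 with stack XBB#.

XBB#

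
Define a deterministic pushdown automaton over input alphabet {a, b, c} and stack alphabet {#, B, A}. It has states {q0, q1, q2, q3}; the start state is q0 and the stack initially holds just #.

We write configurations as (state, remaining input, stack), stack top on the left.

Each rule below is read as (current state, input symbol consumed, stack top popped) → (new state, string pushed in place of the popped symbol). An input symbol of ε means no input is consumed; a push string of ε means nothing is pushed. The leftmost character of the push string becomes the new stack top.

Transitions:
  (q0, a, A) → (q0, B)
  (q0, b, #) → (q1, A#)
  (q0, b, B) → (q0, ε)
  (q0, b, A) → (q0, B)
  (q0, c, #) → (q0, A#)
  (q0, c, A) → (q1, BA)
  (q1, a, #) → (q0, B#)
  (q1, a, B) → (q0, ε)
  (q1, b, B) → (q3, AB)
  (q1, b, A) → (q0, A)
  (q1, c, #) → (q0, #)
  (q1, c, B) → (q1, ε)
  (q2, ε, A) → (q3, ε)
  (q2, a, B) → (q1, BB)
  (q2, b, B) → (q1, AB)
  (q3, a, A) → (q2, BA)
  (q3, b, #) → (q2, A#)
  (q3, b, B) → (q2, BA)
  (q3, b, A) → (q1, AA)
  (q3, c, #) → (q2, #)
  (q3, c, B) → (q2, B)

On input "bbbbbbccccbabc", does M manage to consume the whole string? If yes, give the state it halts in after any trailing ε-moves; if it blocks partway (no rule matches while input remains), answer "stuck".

stuck

(q0, bbbbbbccccbabc, #)
  read b, top #: go to q1, push A# → (q1, bbbbbccccbabc, A#)
  read b, top A: go to q0, push A → (q0, bbbbccccbabc, A#)
  read b, top A: go to q0, push B → (q0, bbbccccbabc, B#)
  read b, top B: go to q0, push ε → (q0, bbccccbabc, #)
  read b, top #: go to q1, push A# → (q1, bccccbabc, A#)
  read b, top A: go to q0, push A → (q0, ccccbabc, A#)
  read c, top A: go to q1, push BA → (q1, cccbabc, BA#)
  read c, top B: go to q1, push ε → (q1, ccbabc, A#)
No transition for (q1, c, top A); M blocks with input ccbabc remaining.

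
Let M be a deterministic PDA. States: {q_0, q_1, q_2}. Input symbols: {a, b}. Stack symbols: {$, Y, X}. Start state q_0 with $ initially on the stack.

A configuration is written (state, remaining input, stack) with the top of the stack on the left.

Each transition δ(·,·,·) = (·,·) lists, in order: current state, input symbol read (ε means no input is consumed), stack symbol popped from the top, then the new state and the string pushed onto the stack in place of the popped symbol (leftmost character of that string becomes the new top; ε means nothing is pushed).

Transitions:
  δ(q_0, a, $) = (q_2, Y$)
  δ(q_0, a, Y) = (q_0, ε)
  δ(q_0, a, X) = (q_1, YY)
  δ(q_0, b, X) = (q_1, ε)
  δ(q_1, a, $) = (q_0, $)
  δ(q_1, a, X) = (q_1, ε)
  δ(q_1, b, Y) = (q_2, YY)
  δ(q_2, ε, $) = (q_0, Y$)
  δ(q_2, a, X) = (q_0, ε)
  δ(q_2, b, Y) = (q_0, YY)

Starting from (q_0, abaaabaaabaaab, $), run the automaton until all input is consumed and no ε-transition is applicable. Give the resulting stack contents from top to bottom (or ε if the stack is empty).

(q_0, abaaabaaabaaab, $)
  read a, top $: go to q_2, push Y$ → (q_2, baaabaaabaaab, Y$)
  read b, top Y: go to q_0, push YY → (q_0, aaabaaabaaab, YY$)
  read a, top Y: go to q_0, push ε → (q_0, aabaaabaaab, Y$)
  read a, top Y: go to q_0, push ε → (q_0, abaaabaaab, $)
  read a, top $: go to q_2, push Y$ → (q_2, baaabaaab, Y$)
  read b, top Y: go to q_0, push YY → (q_0, aaabaaab, YY$)
  read a, top Y: go to q_0, push ε → (q_0, aabaaab, Y$)
  read a, top Y: go to q_0, push ε → (q_0, abaaab, $)
  read a, top $: go to q_2, push Y$ → (q_2, baaab, Y$)
  read b, top Y: go to q_0, push YY → (q_0, aaab, YY$)
  read a, top Y: go to q_0, push ε → (q_0, aab, Y$)
  read a, top Y: go to q_0, push ε → (q_0, ab, $)
  read a, top $: go to q_2, push Y$ → (q_2, b, Y$)
  read b, top Y: go to q_0, push YY → (q_0, ε, YY$)
All input consumed in state q_0 with stack YY$.

YY$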